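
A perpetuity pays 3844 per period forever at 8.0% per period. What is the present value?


PV = PMT / i
= 3844 / 0.08
= 48050.0


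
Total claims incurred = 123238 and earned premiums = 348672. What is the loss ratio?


Loss ratio = claims / premiums
= 123238 / 348672
= 0.3534


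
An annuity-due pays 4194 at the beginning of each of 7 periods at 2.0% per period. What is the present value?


PV_due = PMT * (1-(1+i)^(-n))/i * (1+i)
PV_immediate = 27143.5305
PV_due = 27143.5305 * 1.02
= 27686.4012


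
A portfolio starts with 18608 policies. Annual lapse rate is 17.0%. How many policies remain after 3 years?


remaining = initial * (1 - lapse)^years
= 18608 * (1 - 0.17)^3
= 18608 * 0.571787
= 10639.8125


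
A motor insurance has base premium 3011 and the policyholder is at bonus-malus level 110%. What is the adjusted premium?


adjusted = base * BM_level / 100
= 3011 * 110 / 100
= 3011 * 1.1
= 3312.1


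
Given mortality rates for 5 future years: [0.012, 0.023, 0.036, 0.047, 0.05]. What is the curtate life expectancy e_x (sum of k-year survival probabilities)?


e_x = sum_{k=1}^{n} k_p_x
k_p_x values:
  1_p_x = 0.988
  2_p_x = 0.965276
  3_p_x = 0.930526
  4_p_x = 0.886791
  5_p_x = 0.842452
e_x = 4.613


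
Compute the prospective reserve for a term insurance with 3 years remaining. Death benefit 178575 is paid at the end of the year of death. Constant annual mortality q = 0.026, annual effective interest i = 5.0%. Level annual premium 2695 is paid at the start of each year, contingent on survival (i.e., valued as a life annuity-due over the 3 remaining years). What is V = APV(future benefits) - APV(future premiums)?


v = 1/(1+i) = 0.952381
APV(future benefits) per unit = sum_{k=0}^{2} k_p_x * q * v^(k+1) = 0.069039
APV(future benefits) = 178575 * 0.069039 = 12328.5629
Life annuity-due factor ä_{x:3} = sum_{k=0}^{2} k_p_x * v^k = 2.788096
APV(future premiums) = 2695 * 2.788096 = 7513.9191
V = 12328.5629 - 7513.9191
= 4814.6437


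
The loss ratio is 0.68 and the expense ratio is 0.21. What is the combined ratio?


Combined ratio = loss ratio + expense ratio
= 0.68 + 0.21
= 0.89


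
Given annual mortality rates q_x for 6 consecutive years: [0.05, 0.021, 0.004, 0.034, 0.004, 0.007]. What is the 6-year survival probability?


p_k = 1 - q_k for each year
Survival = product of (1 - q_k)
= 0.95 * 0.979 * 0.996 * 0.966 * 0.996 * 0.993
= 0.885


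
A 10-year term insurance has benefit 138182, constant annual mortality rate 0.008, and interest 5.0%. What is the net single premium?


NSP = benefit * sum_{k=0}^{n-1} k_p_x * q * v^(k+1)
With constant q=0.008, v=0.952381
Sum = 0.059789
NSP = 138182 * 0.059789
= 8261.7385


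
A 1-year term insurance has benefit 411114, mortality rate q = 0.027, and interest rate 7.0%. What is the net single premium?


NSP = benefit * q * v
v = 1/(1+i) = 0.934579
NSP = 411114 * 0.027 * 0.934579
= 10373.9047


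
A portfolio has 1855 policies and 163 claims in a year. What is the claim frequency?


frequency = claims / policies
= 163 / 1855
= 0.0879


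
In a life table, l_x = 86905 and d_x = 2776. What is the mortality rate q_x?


q_x = d_x / l_x
= 2776 / 86905
= 0.0319


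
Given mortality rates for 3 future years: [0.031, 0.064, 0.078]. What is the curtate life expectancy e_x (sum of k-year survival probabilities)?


e_x = sum_{k=1}^{n} k_p_x
k_p_x values:
  1_p_x = 0.969
  2_p_x = 0.906984
  3_p_x = 0.836239
e_x = 2.7122


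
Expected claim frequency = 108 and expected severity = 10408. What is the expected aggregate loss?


E[S] = E[N] * E[X]
= 108 * 10408
= 1.1241e+06


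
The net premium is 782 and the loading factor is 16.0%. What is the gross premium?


Gross = net * (1 + loading)
= 782 * (1 + 0.16)
= 782 * 1.16
= 907.12


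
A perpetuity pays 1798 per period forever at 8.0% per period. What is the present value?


PV = PMT / i
= 1798 / 0.08
= 22475.0


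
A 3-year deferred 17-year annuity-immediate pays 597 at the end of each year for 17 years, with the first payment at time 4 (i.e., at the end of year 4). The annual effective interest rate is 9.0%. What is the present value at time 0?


PV at time 3 of the 17-year annuity-immediate:
a_n = 597 * (1-(1+0.09)^(-17))/0.09 = 5100.5479
Discount back 3 years to time 0:
PV = 5100.5479 * (1+0.09)^(-3)
= 5100.5479 * 0.772183
= 3938.5588


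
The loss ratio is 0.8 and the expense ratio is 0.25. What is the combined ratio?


Combined ratio = loss ratio + expense ratio
= 0.8 + 0.25
= 1.05


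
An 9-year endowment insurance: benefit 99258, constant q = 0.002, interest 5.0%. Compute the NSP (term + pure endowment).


Term component = 1400.6894
Pure endowment = 9_p_x * v^9 * benefit = 0.982143 * 0.644609 * 99258 = 62840.0758
NSP = 64240.7652


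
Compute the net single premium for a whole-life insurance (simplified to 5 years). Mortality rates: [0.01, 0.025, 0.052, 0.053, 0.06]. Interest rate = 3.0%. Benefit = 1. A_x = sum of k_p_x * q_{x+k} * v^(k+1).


v = 0.970874
Year 0: k_p_x=1.0, q=0.01, term=0.009709
Year 1: k_p_x=0.99, q=0.025, term=0.023329
Year 2: k_p_x=0.96525, q=0.052, term=0.045934
Year 3: k_p_x=0.915057, q=0.053, term=0.04309
Year 4: k_p_x=0.866559, q=0.06, term=0.04485
A_x = 0.1669


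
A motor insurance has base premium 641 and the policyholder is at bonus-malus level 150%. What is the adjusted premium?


adjusted = base * BM_level / 100
= 641 * 150 / 100
= 641 * 1.5
= 961.5


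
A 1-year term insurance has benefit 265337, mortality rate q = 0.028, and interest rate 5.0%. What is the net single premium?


NSP = benefit * q * v
v = 1/(1+i) = 0.952381
NSP = 265337 * 0.028 * 0.952381
= 7075.6533


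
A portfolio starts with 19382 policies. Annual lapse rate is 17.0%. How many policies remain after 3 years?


remaining = initial * (1 - lapse)^years
= 19382 * (1 - 0.17)^3
= 19382 * 0.571787
= 11082.3756


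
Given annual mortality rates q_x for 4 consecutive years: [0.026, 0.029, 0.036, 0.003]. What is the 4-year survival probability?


p_k = 1 - q_k for each year
Survival = product of (1 - q_k)
= 0.974 * 0.971 * 0.964 * 0.997
= 0.909


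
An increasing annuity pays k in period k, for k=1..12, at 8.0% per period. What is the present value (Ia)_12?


(Ia)_n = sum_{k=1}^{n} k * v^k, v = 1/(1+i)
v = 0.925926
Sum computed term by term:
(Ia)_12 = 42.17


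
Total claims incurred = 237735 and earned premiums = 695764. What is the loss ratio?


Loss ratio = claims / premiums
= 237735 / 695764
= 0.3417


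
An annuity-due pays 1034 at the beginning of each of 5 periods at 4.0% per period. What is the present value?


PV_due = PMT * (1-(1+i)^(-n))/i * (1+i)
PV_immediate = 4603.1843
PV_due = 4603.1843 * 1.04
= 4787.3117


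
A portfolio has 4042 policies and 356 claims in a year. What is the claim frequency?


frequency = claims / policies
= 356 / 4042
= 0.0881


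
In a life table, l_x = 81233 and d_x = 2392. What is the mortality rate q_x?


q_x = d_x / l_x
= 2392 / 81233
= 0.0294


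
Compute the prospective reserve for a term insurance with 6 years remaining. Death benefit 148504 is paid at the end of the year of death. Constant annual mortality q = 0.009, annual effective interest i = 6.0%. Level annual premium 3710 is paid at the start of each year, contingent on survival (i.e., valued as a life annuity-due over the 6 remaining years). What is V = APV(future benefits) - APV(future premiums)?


v = 1/(1+i) = 0.943396
APV(future benefits) per unit = sum_{k=0}^{5} k_p_x * q * v^(k+1) = 0.043338
APV(future benefits) = 148504 * 0.043338 = 6435.9247
Life annuity-due factor ä_{x:6} = sum_{k=0}^{5} k_p_x * v^k = 5.1043
APV(future premiums) = 3710 * 5.1043 = 18936.9515
V = 6435.9247 - 18936.9515
= -12501.0268


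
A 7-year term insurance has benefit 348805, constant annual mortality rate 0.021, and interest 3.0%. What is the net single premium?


NSP = benefit * sum_{k=0}^{n-1} k_p_x * q * v^(k+1)
With constant q=0.021, v=0.970874
Sum = 0.123184
NSP = 348805 * 0.123184
= 42967.1727


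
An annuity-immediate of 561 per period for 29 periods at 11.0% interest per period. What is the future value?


FV = PMT * ((1+i)^n - 1) / i
= 561 * ((1.11)^29 - 1) / 0.11
= 561 * (20.623691 - 1) / 0.11
= 100080.8221


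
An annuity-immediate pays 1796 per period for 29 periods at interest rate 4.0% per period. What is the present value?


PV = PMT * (1 - (1+i)^(-n)) / i
= 1796 * (1 - (1+0.04)^(-29)) / 0.04
= 1796 * (1 - 0.320651) / 0.04
= 1796 * 16.983715
= 30502.7515


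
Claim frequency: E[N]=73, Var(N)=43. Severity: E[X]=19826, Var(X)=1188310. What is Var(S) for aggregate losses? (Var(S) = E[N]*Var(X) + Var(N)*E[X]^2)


Var(S) = E[N]*Var(X) + Var(N)*E[X]^2
= 73*1188310 + 43*19826^2
= 86746630 + 16902021868
= 1.6989e+10


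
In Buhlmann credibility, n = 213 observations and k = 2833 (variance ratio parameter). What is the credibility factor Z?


Z = n / (n + k)
= 213 / (213 + 2833)
= 213 / 3046
= 0.0699


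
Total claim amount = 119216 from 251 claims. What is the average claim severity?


severity = total / number
= 119216 / 251
= 474.9641


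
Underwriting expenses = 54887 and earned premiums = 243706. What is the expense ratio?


Expense ratio = expenses / premiums
= 54887 / 243706
= 0.2252


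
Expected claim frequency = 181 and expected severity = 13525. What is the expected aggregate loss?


E[S] = E[N] * E[X]
= 181 * 13525
= 2.4480e+06


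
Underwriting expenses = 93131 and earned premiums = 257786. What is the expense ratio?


Expense ratio = expenses / premiums
= 93131 / 257786
= 0.3613


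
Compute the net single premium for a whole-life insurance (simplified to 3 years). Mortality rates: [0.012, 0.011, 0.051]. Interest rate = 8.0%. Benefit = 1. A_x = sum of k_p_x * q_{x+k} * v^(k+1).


v = 0.925926
Year 0: k_p_x=1.0, q=0.012, term=0.011111
Year 1: k_p_x=0.988, q=0.011, term=0.009318
Year 2: k_p_x=0.977132, q=0.051, term=0.03956
A_x = 0.06


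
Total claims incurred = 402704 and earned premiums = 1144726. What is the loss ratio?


Loss ratio = claims / premiums
= 402704 / 1144726
= 0.3518


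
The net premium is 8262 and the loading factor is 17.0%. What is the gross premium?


Gross = net * (1 + loading)
= 8262 * (1 + 0.17)
= 8262 * 1.17
= 9666.54


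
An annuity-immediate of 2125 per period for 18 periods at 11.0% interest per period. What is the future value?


FV = PMT * ((1+i)^n - 1) / i
= 2125 * ((1.11)^18 - 1) / 0.11
= 2125 * (6.543553 - 1) / 0.11
= 107091.363


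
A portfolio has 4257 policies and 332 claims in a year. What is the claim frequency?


frequency = claims / policies
= 332 / 4257
= 0.078


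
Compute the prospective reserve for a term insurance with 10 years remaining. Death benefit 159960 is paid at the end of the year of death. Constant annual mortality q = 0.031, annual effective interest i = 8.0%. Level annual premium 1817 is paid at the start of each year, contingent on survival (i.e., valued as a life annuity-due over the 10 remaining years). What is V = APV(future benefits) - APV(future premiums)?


v = 1/(1+i) = 0.925926
APV(future benefits) per unit = sum_{k=0}^{9} k_p_x * q * v^(k+1) = 0.184865
APV(future benefits) = 159960 * 0.184865 = 29570.962
Life annuity-due factor ä_{x:10} = sum_{k=0}^{9} k_p_x * v^k = 6.440449
APV(future premiums) = 1817 * 6.440449 = 11702.2951
V = 29570.962 - 11702.2951
= 17868.6669


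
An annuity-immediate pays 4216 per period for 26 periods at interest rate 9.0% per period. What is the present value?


PV = PMT * (1 - (1+i)^(-n)) / i
= 4216 * (1 - (1+0.09)^(-26)) / 0.09
= 4216 * (1 - 0.106393) / 0.09
= 4216 * 9.928972
= 41860.5464


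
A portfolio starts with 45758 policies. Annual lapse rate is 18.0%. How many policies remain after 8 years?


remaining = initial * (1 - lapse)^years
= 45758 * (1 - 0.18)^8
= 45758 * 0.204414
= 9353.5797


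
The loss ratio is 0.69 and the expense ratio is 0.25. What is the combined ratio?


Combined ratio = loss ratio + expense ratio
= 0.69 + 0.25
= 0.94


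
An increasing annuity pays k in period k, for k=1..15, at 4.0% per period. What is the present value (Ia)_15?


(Ia)_n = sum_{k=1}^{n} k * v^k, v = 1/(1+i)
v = 0.961538
Sum computed term by term:
(Ia)_15 = 80.8539


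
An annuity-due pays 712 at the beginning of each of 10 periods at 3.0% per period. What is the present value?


PV_due = PMT * (1-(1+i)^(-n))/i * (1+i)
PV_immediate = 6073.5044
PV_due = 6073.5044 * 1.03
= 6255.7096


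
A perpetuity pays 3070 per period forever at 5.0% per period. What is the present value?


PV = PMT / i
= 3070 / 0.05
= 61400.0


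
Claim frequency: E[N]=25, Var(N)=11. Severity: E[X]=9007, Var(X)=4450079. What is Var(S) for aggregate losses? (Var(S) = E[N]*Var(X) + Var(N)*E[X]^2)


Var(S) = E[N]*Var(X) + Var(N)*E[X]^2
= 25*4450079 + 11*9007^2
= 111251975 + 892386539
= 1.0036e+09


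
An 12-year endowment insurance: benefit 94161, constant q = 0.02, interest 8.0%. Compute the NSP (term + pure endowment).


Term component = 12963.6758
Pure endowment = 12_p_x * v^12 * benefit = 0.784717 * 0.397114 * 94161 = 29342.621
NSP = 42306.2968


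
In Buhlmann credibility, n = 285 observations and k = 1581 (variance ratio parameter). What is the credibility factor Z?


Z = n / (n + k)
= 285 / (285 + 1581)
= 285 / 1866
= 0.1527


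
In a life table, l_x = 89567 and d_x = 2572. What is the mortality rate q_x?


q_x = d_x / l_x
= 2572 / 89567
= 0.0287


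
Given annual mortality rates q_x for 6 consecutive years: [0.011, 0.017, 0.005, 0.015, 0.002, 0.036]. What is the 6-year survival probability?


p_k = 1 - q_k for each year
Survival = product of (1 - q_k)
= 0.989 * 0.983 * 0.995 * 0.985 * 0.998 * 0.964
= 0.9167


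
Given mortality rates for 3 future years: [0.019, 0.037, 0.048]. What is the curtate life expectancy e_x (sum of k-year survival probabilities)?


e_x = sum_{k=1}^{n} k_p_x
k_p_x values:
  1_p_x = 0.981
  2_p_x = 0.944703
  3_p_x = 0.899357
e_x = 2.8251


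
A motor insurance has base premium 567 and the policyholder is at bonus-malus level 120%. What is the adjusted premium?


adjusted = base * BM_level / 100
= 567 * 120 / 100
= 567 * 1.2
= 680.4


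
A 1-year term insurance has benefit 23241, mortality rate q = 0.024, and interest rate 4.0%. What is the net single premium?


NSP = benefit * q * v
v = 1/(1+i) = 0.961538
NSP = 23241 * 0.024 * 0.961538
= 536.3308


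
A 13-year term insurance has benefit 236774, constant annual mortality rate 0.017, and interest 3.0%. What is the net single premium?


NSP = benefit * sum_{k=0}^{n-1} k_p_x * q * v^(k+1)
With constant q=0.017, v=0.970874
Sum = 0.164613
NSP = 236774 * 0.164613
= 38976.0562


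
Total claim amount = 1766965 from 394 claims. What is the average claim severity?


severity = total / number
= 1766965 / 394
= 4484.6827


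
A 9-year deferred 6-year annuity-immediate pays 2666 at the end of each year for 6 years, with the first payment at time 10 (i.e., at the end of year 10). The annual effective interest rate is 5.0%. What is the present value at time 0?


PV at time 9 of the 6-year annuity-immediate:
a_n = 2666 * (1-(1+0.05)^(-6))/0.05 = 13531.7951
Discount back 9 years to time 0:
PV = 13531.7951 * (1+0.05)^(-9)
= 13531.7951 * 0.644609
= 8722.7157


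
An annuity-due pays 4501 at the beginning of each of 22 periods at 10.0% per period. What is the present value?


PV_due = PMT * (1-(1+i)^(-n))/i * (1+i)
PV_immediate = 39480.7027
PV_due = 39480.7027 * 1.1
= 43428.773


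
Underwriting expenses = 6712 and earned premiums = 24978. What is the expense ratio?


Expense ratio = expenses / premiums
= 6712 / 24978
= 0.2687


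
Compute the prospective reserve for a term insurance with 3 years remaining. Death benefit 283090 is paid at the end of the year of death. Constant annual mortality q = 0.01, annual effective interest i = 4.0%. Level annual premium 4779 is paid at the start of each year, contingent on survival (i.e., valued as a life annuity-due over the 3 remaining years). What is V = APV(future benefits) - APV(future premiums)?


v = 1/(1+i) = 0.961538
APV(future benefits) per unit = sum_{k=0}^{2} k_p_x * q * v^(k+1) = 0.027482
APV(future benefits) = 283090 * 0.027482 = 7779.7504
Life annuity-due factor ä_{x:3} = sum_{k=0}^{2} k_p_x * v^k = 2.858081
APV(future premiums) = 4779 * 2.858081 = 13658.7673
V = 7779.7504 - 13658.7673
= -5879.0169


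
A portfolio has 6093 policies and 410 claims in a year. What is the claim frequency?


frequency = claims / policies
= 410 / 6093
= 0.0673


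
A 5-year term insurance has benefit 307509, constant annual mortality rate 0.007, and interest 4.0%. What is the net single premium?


NSP = benefit * sum_{k=0}^{n-1} k_p_x * q * v^(k+1)
With constant q=0.007, v=0.961538
Sum = 0.030746
NSP = 307509 * 0.030746
= 9454.8081


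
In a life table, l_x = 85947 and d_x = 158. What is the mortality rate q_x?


q_x = d_x / l_x
= 158 / 85947
= 0.0018


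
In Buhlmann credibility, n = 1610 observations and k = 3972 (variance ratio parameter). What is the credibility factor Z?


Z = n / (n + k)
= 1610 / (1610 + 3972)
= 1610 / 5582
= 0.2884


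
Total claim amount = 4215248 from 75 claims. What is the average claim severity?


severity = total / number
= 4215248 / 75
= 56203.3067


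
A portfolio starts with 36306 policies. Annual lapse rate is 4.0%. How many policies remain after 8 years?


remaining = initial * (1 - lapse)^years
= 36306 * (1 - 0.04)^8
= 36306 * 0.72139
= 26190.7701


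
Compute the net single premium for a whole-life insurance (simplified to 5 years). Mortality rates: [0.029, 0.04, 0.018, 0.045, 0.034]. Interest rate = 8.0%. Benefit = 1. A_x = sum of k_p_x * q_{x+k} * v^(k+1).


v = 0.925926
Year 0: k_p_x=1.0, q=0.029, term=0.026852
Year 1: k_p_x=0.971, q=0.04, term=0.033299
Year 2: k_p_x=0.93216, q=0.018, term=0.01332
Year 3: k_p_x=0.915381, q=0.045, term=0.030277
Year 4: k_p_x=0.874189, q=0.034, term=0.020229
A_x = 0.124


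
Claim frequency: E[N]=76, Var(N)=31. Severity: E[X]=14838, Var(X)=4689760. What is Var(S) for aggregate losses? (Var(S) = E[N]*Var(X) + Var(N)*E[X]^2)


Var(S) = E[N]*Var(X) + Var(N)*E[X]^2
= 76*4689760 + 31*14838^2
= 356421760 + 6825153564
= 7.1816e+09


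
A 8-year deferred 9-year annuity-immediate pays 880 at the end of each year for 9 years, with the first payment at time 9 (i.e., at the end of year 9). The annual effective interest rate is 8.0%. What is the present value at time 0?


PV at time 8 of the 9-year annuity-immediate:
a_n = 880 * (1-(1+0.08)^(-9))/0.08 = 5497.2614
Discount back 8 years to time 0:
PV = 5497.2614 * (1+0.08)^(-8)
= 5497.2614 * 0.540269
= 2969.9993


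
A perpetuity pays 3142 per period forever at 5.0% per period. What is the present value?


PV = PMT / i
= 3142 / 0.05
= 62840.0


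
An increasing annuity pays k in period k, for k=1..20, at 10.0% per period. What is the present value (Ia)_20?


(Ia)_n = sum_{k=1}^{n} k * v^k, v = 1/(1+i)
v = 0.909091
Sum computed term by term:
(Ia)_20 = 63.9205


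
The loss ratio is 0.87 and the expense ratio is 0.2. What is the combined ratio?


Combined ratio = loss ratio + expense ratio
= 0.87 + 0.2
= 1.07


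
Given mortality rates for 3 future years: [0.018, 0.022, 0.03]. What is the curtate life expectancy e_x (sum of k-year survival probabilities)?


e_x = sum_{k=1}^{n} k_p_x
k_p_x values:
  1_p_x = 0.982
  2_p_x = 0.960396
  3_p_x = 0.931584
e_x = 2.874


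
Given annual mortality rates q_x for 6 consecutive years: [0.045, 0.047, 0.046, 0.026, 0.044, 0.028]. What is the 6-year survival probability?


p_k = 1 - q_k for each year
Survival = product of (1 - q_k)
= 0.955 * 0.953 * 0.954 * 0.974 * 0.956 * 0.972
= 0.7858


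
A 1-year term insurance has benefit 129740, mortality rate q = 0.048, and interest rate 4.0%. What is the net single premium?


NSP = benefit * q * v
v = 1/(1+i) = 0.961538
NSP = 129740 * 0.048 * 0.961538
= 5988.0


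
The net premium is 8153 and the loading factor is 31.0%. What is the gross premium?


Gross = net * (1 + loading)
= 8153 * (1 + 0.31)
= 8153 * 1.31
= 10680.43


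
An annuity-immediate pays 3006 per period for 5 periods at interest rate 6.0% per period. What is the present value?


PV = PMT * (1 - (1+i)^(-n)) / i
= 3006 * (1 - (1+0.06)^(-5)) / 0.06
= 3006 * (1 - 0.747258) / 0.06
= 3006 * 4.212364
= 12662.3655


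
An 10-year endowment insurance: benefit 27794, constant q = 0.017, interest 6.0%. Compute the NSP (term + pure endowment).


Term component = 3249.7432
Pure endowment = 10_p_x * v^10 * benefit = 0.842433 * 0.558395 * 27794 = 13074.5749
NSP = 16324.3181


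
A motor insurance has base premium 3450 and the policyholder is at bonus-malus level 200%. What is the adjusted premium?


adjusted = base * BM_level / 100
= 3450 * 200 / 100
= 3450 * 2.0
= 6900.0


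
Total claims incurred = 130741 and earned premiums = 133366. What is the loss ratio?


Loss ratio = claims / premiums
= 130741 / 133366
= 0.9803


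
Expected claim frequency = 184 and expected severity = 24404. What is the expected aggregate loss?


E[S] = E[N] * E[X]
= 184 * 24404
= 4.4903e+06


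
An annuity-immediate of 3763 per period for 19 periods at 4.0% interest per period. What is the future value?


FV = PMT * ((1+i)^n - 1) / i
= 3763 * ((1.04)^19 - 1) / 0.04
= 3763 * (2.106849 - 1) / 0.04
= 104126.8362


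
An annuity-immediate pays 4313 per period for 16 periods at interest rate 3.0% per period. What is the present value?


PV = PMT * (1 - (1+i)^(-n)) / i
= 4313 * (1 - (1+0.03)^(-16)) / 0.03
= 4313 * (1 - 0.623167) / 0.03
= 4313 * 12.561102
= 54176.033


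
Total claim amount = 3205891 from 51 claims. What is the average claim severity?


severity = total / number
= 3205891 / 51
= 62860.6078


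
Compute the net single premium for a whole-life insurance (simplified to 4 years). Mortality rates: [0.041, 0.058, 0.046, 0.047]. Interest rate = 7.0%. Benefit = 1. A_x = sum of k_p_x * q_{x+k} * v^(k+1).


v = 0.934579
Year 0: k_p_x=1.0, q=0.041, term=0.038318
Year 1: k_p_x=0.959, q=0.058, term=0.048582
Year 2: k_p_x=0.903378, q=0.046, term=0.033922
Year 3: k_p_x=0.861823, q=0.047, term=0.030902
A_x = 0.1517


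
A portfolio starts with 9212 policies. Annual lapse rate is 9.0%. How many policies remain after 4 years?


remaining = initial * (1 - lapse)^years
= 9212 * (1 - 0.09)^4
= 9212 * 0.68575
= 6317.1254


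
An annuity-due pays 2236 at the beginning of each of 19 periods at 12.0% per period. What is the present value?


PV_due = PMT * (1-(1+i)^(-n))/i * (1+i)
PV_immediate = 16469.8771
PV_due = 16469.8771 * 1.12
= 18446.2623


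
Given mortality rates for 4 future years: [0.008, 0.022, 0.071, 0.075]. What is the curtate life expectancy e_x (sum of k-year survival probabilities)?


e_x = sum_{k=1}^{n} k_p_x
k_p_x values:
  1_p_x = 0.992
  2_p_x = 0.970176
  3_p_x = 0.901294
  4_p_x = 0.833696
e_x = 3.6972


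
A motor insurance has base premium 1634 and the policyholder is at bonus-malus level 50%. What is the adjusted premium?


adjusted = base * BM_level / 100
= 1634 * 50 / 100
= 1634 * 0.5
= 817.0


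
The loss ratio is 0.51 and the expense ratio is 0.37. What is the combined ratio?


Combined ratio = loss ratio + expense ratio
= 0.51 + 0.37
= 0.88


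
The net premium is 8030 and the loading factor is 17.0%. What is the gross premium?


Gross = net * (1 + loading)
= 8030 * (1 + 0.17)
= 8030 * 1.17
= 9395.1


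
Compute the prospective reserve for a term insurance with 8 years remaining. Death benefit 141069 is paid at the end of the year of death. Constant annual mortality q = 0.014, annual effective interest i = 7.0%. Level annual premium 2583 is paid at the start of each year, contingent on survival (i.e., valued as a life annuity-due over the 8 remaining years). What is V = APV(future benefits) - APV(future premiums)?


v = 1/(1+i) = 0.934579
APV(future benefits) per unit = sum_{k=0}^{7} k_p_x * q * v^(k+1) = 0.080012
APV(future benefits) = 141069 * 0.080012 = 11287.1596
Life annuity-due factor ä_{x:8} = sum_{k=0}^{7} k_p_x * v^k = 6.115174
APV(future premiums) = 2583 * 6.115174 = 15795.4945
V = 11287.1596 - 15795.4945
= -4508.3349


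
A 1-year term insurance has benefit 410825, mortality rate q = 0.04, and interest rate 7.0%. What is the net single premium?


NSP = benefit * q * v
v = 1/(1+i) = 0.934579
NSP = 410825 * 0.04 * 0.934579
= 15357.9439


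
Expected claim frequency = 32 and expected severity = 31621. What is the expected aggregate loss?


E[S] = E[N] * E[X]
= 32 * 31621
= 1.0119e+06


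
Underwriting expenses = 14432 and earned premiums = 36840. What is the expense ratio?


Expense ratio = expenses / premiums
= 14432 / 36840
= 0.3917


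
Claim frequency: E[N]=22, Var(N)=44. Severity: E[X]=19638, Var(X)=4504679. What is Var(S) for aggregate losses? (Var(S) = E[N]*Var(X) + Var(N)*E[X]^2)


Var(S) = E[N]*Var(X) + Var(N)*E[X]^2
= 22*4504679 + 44*19638^2
= 99102938 + 16968645936
= 1.7068e+10


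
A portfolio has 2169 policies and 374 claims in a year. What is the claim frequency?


frequency = claims / policies
= 374 / 2169
= 0.1724


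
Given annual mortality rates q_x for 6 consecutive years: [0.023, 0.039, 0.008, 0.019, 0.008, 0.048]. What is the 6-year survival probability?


p_k = 1 - q_k for each year
Survival = product of (1 - q_k)
= 0.977 * 0.961 * 0.992 * 0.981 * 0.992 * 0.952
= 0.8629


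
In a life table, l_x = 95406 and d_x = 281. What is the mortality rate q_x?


q_x = d_x / l_x
= 281 / 95406
= 0.0029


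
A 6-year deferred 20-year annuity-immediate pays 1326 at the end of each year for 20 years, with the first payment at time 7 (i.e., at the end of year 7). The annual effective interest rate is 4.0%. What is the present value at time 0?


PV at time 6 of the 20-year annuity-immediate:
a_n = 1326 * (1-(1+0.04)^(-20))/0.04 = 18020.7727
Discount back 6 years to time 0:
PV = 18020.7727 * (1+0.04)^(-6)
= 18020.7727 * 0.790315
= 14242.0785


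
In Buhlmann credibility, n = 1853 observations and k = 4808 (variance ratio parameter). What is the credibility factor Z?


Z = n / (n + k)
= 1853 / (1853 + 4808)
= 1853 / 6661
= 0.2782


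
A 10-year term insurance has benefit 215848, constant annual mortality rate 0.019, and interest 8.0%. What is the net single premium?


NSP = benefit * sum_{k=0}^{n-1} k_p_x * q * v^(k+1)
With constant q=0.019, v=0.925926
Sum = 0.11854
NSP = 215848 * 0.11854
= 25586.6948


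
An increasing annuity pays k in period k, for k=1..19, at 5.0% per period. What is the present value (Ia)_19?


(Ia)_n = sum_{k=1}^{n} k * v^k, v = 1/(1+i)
v = 0.952381
Sum computed term by term:
(Ia)_19 = 103.4128


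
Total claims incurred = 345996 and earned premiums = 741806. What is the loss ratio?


Loss ratio = claims / premiums
= 345996 / 741806
= 0.4664


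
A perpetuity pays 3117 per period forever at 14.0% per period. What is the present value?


PV = PMT / i
= 3117 / 0.14
= 22264.2857


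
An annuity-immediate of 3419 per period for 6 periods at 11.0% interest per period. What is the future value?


FV = PMT * ((1+i)^n - 1) / i
= 3419 * ((1.11)^6 - 1) / 0.11
= 3419 * (1.870415 - 1) / 0.11
= 27054.0669


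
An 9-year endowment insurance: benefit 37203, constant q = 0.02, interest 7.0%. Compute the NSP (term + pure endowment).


Term component = 4518.0684
Pure endowment = 9_p_x * v^9 * benefit = 0.833748 * 0.543934 * 37203 = 16871.6922
NSP = 21389.7606


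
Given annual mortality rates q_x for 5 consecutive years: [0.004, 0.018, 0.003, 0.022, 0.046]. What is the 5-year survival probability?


p_k = 1 - q_k for each year
Survival = product of (1 - q_k)
= 0.996 * 0.982 * 0.997 * 0.978 * 0.954
= 0.9098


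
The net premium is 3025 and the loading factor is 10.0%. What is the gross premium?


Gross = net * (1 + loading)
= 3025 * (1 + 0.1)
= 3025 * 1.1
= 3327.5


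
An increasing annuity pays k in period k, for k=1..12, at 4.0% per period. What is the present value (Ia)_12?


(Ia)_n = sum_{k=1}^{n} k * v^k, v = 1/(1+i)
v = 0.961538
Sum computed term by term:
(Ia)_12 = 56.6328


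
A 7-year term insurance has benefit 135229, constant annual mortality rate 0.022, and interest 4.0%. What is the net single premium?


NSP = benefit * sum_{k=0}^{n-1} k_p_x * q * v^(k+1)
With constant q=0.022, v=0.961538
Sum = 0.124074
NSP = 135229 * 0.124074
= 16778.3882


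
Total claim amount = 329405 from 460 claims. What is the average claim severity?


severity = total / number
= 329405 / 460
= 716.0978


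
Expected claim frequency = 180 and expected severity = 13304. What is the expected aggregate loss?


E[S] = E[N] * E[X]
= 180 * 13304
= 2.3947e+06


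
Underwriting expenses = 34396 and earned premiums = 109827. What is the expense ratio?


Expense ratio = expenses / premiums
= 34396 / 109827
= 0.3132


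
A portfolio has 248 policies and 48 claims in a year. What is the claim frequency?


frequency = claims / policies
= 48 / 248
= 0.1935


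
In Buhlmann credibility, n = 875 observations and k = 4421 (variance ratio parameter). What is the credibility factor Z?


Z = n / (n + k)
= 875 / (875 + 4421)
= 875 / 5296
= 0.1652


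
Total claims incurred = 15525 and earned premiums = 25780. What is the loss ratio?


Loss ratio = claims / premiums
= 15525 / 25780
= 0.6022


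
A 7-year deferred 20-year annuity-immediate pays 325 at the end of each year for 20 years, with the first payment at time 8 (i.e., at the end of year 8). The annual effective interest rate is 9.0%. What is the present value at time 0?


PV at time 7 of the 20-year annuity-immediate:
a_n = 325 * (1-(1+0.09)^(-20))/0.09 = 2966.7773
Discount back 7 years to time 0:
PV = 2966.7773 * (1+0.09)^(-7)
= 2966.7773 * 0.547034
= 1622.9288


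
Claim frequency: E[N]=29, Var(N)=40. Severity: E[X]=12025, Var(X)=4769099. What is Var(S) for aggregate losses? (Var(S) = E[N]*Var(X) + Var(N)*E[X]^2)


Var(S) = E[N]*Var(X) + Var(N)*E[X]^2
= 29*4769099 + 40*12025^2
= 138303871 + 5784025000
= 5.9223e+09


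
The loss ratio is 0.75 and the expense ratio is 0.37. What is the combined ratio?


Combined ratio = loss ratio + expense ratio
= 0.75 + 0.37
= 1.12


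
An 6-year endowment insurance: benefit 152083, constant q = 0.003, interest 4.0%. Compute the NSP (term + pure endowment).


Term component = 2374.6686
Pure endowment = 6_p_x * v^6 * benefit = 0.982134 * 0.790315 * 152083 = 118046.0841
NSP = 120420.7526


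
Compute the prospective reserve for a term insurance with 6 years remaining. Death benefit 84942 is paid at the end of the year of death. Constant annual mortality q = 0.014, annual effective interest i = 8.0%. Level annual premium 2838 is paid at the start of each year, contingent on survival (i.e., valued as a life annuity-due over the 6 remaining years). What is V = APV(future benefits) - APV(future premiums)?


v = 1/(1+i) = 0.925926
APV(future benefits) per unit = sum_{k=0}^{5} k_p_x * q * v^(k+1) = 0.062694
APV(future benefits) = 84942 * 0.062694 = 5325.3628
Life annuity-due factor ä_{x:6} = sum_{k=0}^{5} k_p_x * v^k = 4.836403
APV(future premiums) = 2838 * 4.836403 = 13725.7104
V = 5325.3628 - 13725.7104
= -8400.3475


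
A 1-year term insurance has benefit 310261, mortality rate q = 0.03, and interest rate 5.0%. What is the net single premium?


NSP = benefit * q * v
v = 1/(1+i) = 0.952381
NSP = 310261 * 0.03 * 0.952381
= 8864.6


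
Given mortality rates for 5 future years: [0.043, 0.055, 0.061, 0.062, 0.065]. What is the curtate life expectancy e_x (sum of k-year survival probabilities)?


e_x = sum_{k=1}^{n} k_p_x
k_p_x values:
  1_p_x = 0.957
  2_p_x = 0.904365
  3_p_x = 0.849199
  4_p_x = 0.796548
  5_p_x = 0.744773
e_x = 4.2519


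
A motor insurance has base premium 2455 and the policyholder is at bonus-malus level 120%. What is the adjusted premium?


adjusted = base * BM_level / 100
= 2455 * 120 / 100
= 2455 * 1.2
= 2946.0


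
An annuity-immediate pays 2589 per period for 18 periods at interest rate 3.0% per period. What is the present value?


PV = PMT * (1 - (1+i)^(-n)) / i
= 2589 * (1 - (1+0.03)^(-18)) / 0.03
= 2589 * (1 - 0.587395) / 0.03
= 2589 * 13.753513
= 35607.8454


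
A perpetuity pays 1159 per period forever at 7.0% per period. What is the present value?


PV = PMT / i
= 1159 / 0.07
= 16557.1429


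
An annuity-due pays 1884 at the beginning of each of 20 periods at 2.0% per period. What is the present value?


PV_due = PMT * (1-(1+i)^(-n))/i * (1+i)
PV_immediate = 30806.1004
PV_due = 30806.1004 * 1.02
= 31422.2224


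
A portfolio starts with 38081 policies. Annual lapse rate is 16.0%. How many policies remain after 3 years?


remaining = initial * (1 - lapse)^years
= 38081 * (1 - 0.16)^3
= 38081 * 0.592704
= 22570.761


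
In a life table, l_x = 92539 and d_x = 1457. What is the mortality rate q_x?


q_x = d_x / l_x
= 1457 / 92539
= 0.0157


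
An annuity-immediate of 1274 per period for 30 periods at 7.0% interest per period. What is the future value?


FV = PMT * ((1+i)^n - 1) / i
= 1274 * ((1.07)^30 - 1) / 0.07
= 1274 * (7.612255 - 1) / 0.07
= 120343.0418


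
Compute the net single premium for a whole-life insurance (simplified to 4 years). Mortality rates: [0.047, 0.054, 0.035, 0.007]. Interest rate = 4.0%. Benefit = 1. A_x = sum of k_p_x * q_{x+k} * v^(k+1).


v = 0.961538
Year 0: k_p_x=1.0, q=0.047, term=0.045192
Year 1: k_p_x=0.953, q=0.054, term=0.04758
Year 2: k_p_x=0.901538, q=0.035, term=0.028051
Year 3: k_p_x=0.869984, q=0.007, term=0.005206
A_x = 0.126


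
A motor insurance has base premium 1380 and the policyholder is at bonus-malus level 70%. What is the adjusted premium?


adjusted = base * BM_level / 100
= 1380 * 70 / 100
= 1380 * 0.7
= 966.0


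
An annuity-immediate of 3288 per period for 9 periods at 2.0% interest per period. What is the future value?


FV = PMT * ((1+i)^n - 1) / i
= 3288 * ((1.02)^9 - 1) / 0.02
= 3288 * (1.195093 - 1) / 0.02
= 32073.2183


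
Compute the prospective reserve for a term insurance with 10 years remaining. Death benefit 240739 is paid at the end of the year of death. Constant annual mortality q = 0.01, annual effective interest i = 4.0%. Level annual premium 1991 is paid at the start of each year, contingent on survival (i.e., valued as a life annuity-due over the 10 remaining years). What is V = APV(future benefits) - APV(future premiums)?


v = 1/(1+i) = 0.961538
APV(future benefits) per unit = sum_{k=0}^{9} k_p_x * q * v^(k+1) = 0.077806
APV(future benefits) = 240739 * 0.077806 = 18731.0289
Life annuity-due factor ä_{x:10} = sum_{k=0}^{9} k_p_x * v^k = 8.091863
APV(future premiums) = 1991 * 8.091863 = 16110.8992
V = 18731.0289 - 16110.8992
= 2620.1297


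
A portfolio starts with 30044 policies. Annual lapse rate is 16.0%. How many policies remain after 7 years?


remaining = initial * (1 - lapse)^years
= 30044 * (1 - 0.16)^7
= 30044 * 0.29509
= 8865.6944


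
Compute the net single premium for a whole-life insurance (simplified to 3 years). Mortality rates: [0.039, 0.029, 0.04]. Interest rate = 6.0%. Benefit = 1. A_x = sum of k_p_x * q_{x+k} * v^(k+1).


v = 0.943396
Year 0: k_p_x=1.0, q=0.039, term=0.036792
Year 1: k_p_x=0.961, q=0.029, term=0.024803
Year 2: k_p_x=0.933131, q=0.04, term=0.031339
A_x = 0.0929


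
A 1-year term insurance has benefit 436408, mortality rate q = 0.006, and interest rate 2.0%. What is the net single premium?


NSP = benefit * q * v
v = 1/(1+i) = 0.980392
NSP = 436408 * 0.006 * 0.980392
= 2567.1059


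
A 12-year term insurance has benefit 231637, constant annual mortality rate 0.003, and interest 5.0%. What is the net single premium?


NSP = benefit * sum_{k=0}^{n-1} k_p_x * q * v^(k+1)
With constant q=0.003, v=0.952381
Sum = 0.026201
NSP = 231637 * 0.026201
= 6069.0806


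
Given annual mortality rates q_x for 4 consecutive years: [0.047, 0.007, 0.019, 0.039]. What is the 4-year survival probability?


p_k = 1 - q_k for each year
Survival = product of (1 - q_k)
= 0.953 * 0.993 * 0.981 * 0.961
= 0.8921


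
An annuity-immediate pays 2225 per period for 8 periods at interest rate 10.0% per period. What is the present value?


PV = PMT * (1 - (1+i)^(-n)) / i
= 2225 * (1 - (1+0.1)^(-8)) / 0.1
= 2225 * (1 - 0.466507) / 0.1
= 2225 * 5.334926
= 11870.2108


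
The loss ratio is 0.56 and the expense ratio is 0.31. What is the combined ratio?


Combined ratio = loss ratio + expense ratio
= 0.56 + 0.31
= 0.87


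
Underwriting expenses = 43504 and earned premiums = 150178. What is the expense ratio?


Expense ratio = expenses / premiums
= 43504 / 150178
= 0.2897


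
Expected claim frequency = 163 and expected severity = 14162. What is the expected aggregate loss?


E[S] = E[N] * E[X]
= 163 * 14162
= 2.3084e+06


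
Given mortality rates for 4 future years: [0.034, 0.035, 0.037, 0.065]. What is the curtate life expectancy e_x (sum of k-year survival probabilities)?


e_x = sum_{k=1}^{n} k_p_x
k_p_x values:
  1_p_x = 0.966
  2_p_x = 0.93219
  3_p_x = 0.897699
  4_p_x = 0.839349
e_x = 3.6352


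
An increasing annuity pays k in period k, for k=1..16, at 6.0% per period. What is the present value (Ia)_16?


(Ia)_n = sum_{k=1}^{n} k * v^k, v = 1/(1+i)
v = 0.943396
Sum computed term by term:
(Ia)_16 = 73.5651


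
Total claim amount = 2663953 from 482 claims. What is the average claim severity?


severity = total / number
= 2663953 / 482
= 5526.8734


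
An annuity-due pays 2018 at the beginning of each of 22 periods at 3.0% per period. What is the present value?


PV_due = PMT * (1-(1+i)^(-n))/i * (1+i)
PV_immediate = 32160.6978
PV_due = 32160.6978 * 1.03
= 33125.5187


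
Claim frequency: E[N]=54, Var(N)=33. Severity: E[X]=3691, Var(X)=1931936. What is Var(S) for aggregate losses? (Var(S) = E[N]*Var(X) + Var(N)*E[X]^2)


Var(S) = E[N]*Var(X) + Var(N)*E[X]^2
= 54*1931936 + 33*3691^2
= 104324544 + 449574873
= 5.5390e+08


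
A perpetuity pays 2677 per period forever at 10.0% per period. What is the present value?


PV = PMT / i
= 2677 / 0.1
= 26770.0


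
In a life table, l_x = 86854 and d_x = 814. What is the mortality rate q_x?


q_x = d_x / l_x
= 814 / 86854
= 0.0094


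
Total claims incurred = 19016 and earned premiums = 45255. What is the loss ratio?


Loss ratio = claims / premiums
= 19016 / 45255
= 0.4202


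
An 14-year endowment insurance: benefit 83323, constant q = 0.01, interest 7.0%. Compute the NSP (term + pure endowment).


Term component = 6906.2831
Pure endowment = 14_p_x * v^14 * benefit = 0.868746 * 0.387817 * 83323 = 28072.7356
NSP = 34979.0186


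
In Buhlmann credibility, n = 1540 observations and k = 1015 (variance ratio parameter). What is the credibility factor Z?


Z = n / (n + k)
= 1540 / (1540 + 1015)
= 1540 / 2555
= 0.6027


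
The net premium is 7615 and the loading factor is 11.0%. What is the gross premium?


Gross = net * (1 + loading)
= 7615 * (1 + 0.11)
= 7615 * 1.11
= 8452.65


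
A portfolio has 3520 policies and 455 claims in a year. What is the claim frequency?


frequency = claims / policies
= 455 / 3520
= 0.1293


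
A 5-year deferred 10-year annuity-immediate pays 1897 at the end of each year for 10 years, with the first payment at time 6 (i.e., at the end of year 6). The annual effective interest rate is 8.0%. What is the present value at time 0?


PV at time 5 of the 10-year annuity-immediate:
a_n = 1897 * (1-(1+0.08)^(-10))/0.08 = 12729.0244
Discount back 5 years to time 0:
PV = 12729.0244 * (1+0.08)^(-5)
= 12729.0244 * 0.680583
= 8663.1601
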